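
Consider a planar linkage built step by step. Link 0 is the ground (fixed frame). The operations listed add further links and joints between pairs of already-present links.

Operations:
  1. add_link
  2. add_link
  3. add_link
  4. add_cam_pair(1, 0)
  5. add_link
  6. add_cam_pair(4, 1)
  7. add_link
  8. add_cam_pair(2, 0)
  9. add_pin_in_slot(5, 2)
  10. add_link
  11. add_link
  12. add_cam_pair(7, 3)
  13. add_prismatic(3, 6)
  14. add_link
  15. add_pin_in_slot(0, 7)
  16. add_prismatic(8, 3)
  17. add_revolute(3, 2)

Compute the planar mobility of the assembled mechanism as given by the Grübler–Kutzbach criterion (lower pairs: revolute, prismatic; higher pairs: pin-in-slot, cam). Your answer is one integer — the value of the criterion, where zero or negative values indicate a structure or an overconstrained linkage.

M = 12

L=1 J1=0 J2=0
add link → L=2 J1=0 J2=0
add link → L=3 J1=0 J2=0
add link → L=4 J1=0 J2=0
C@1,0 dof=2 J2 → L=4 J1=0 J2=1
add link → L=5 J1=0 J2=1
C@4,1 dof=2 J2 → L=5 J1=0 J2=2
add link → L=6 J1=0 J2=2
C@2,0 dof=2 J2 → L=6 J1=0 J2=3
PS@5,2 dof=2 J2 → L=6 J1=0 J2=4
add link → L=7 J1=0 J2=4
add link → L=8 J1=0 J2=4
C@7,3 dof=2 J2 → L=8 J1=0 J2=5
P@3,6 dof=1 J1 → L=8 J1=1 J2=5
add link → L=9 J1=1 J2=5
PS@0,7 dof=2 J2 → L=9 J1=1 J2=6
P@8,3 dof=1 J1 → L=9 J1=2 J2=6
R@3,2 dof=1 J1 → L=9 J1=3 J2=6
M=3(L−1)−2J1−J2=3·8−2·3−6=12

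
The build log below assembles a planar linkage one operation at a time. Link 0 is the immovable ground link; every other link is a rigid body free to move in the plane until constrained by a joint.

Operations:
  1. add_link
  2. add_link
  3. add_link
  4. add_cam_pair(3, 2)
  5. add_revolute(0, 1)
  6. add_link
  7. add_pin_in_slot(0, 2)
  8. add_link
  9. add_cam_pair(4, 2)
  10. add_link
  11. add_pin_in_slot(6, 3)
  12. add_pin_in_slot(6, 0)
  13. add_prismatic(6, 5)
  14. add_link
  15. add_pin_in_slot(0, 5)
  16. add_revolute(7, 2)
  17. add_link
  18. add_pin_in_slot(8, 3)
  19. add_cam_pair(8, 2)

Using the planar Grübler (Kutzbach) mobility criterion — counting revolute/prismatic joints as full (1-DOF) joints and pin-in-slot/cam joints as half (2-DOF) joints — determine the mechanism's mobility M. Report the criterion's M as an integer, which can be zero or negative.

(L,J1,J2)=(1,0,0); link0 fixed
link1: (2,0,0)
link2: (3,0,0)
link3: (4,0,0)
C 3-2 [J2]: (4,0,1)
R 0-1 [J1]: (4,1,1)
link4: (5,1,1)
PS 0-2 [J2]: (5,1,2)
link5: (6,1,2)
C 4-2 [J2]: (6,1,3)
link6: (7,1,3)
PS 6-3 [J2]: (7,1,4)
PS 6-0 [J2]: (7,1,5)
P 6-5 [J1]: (7,2,5)
link7: (8,2,5)
PS 0-5 [J2]: (8,2,6)
R 7-2 [J1]: (8,3,6)
link8: (9,3,6)
PS 8-3 [J2]: (9,3,7)
C 8-2 [J2]: (9,3,8)
Grübler: 3·8 − 2·3 − 8 = 10

M = 10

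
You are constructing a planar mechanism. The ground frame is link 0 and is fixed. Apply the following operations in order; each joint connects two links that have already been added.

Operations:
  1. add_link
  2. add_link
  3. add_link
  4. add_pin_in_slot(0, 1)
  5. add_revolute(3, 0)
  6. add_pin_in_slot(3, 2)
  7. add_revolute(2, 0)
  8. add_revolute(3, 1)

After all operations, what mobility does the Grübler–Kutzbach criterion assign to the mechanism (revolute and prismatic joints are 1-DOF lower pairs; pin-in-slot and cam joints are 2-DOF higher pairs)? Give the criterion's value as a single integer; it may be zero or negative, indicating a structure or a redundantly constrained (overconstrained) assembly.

ground; <1,0,0>
#1 <2,0,0>
#2 <3,0,0>
#3 <4,0,0>
PS:0↔1 J2 <4,0,1>
R:3↔0 J1 <4,1,1>
PS:3↔2 J2 <4,1,2>
R:2↔0 J1 <4,2,2>
R:3↔1 J1 <4,3,2>
3×3 − 2×3 − 1×2 = 1

M = 1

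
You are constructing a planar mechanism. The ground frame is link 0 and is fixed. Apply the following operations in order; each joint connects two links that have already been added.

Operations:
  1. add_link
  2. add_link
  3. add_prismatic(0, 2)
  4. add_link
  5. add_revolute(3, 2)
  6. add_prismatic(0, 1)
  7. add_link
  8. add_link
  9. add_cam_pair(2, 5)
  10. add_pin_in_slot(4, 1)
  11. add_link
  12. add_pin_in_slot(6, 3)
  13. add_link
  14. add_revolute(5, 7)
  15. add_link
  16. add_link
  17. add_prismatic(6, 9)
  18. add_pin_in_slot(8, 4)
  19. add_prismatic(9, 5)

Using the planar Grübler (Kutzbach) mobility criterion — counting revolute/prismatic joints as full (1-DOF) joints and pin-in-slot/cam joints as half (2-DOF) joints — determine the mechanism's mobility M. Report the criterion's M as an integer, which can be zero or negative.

M = 11

L=1 J1=0 J2=0
add link → L=2 J1=0 J2=0
add link → L=3 J1=0 J2=0
P@0,2 dof=1 J1 → L=3 J1=1 J2=0
add link → L=4 J1=1 J2=0
R@3,2 dof=1 J1 → L=4 J1=2 J2=0
P@0,1 dof=1 J1 → L=4 J1=3 J2=0
add link → L=5 J1=3 J2=0
add link → L=6 J1=3 J2=0
C@2,5 dof=2 J2 → L=6 J1=3 J2=1
PS@4,1 dof=2 J2 → L=6 J1=3 J2=2
add link → L=7 J1=3 J2=2
PS@6,3 dof=2 J2 → L=7 J1=3 J2=3
add link → L=8 J1=3 J2=3
R@5,7 dof=1 J1 → L=8 J1=4 J2=3
add link → L=9 J1=4 J2=3
add link → L=10 J1=4 J2=3
P@6,9 dof=1 J1 → L=10 J1=5 J2=3
PS@8,4 dof=2 J2 → L=10 J1=5 J2=4
P@9,5 dof=1 J1 → L=10 J1=6 J2=4
M=3(L−1)−2J1−J2=3·9−2·6−4=11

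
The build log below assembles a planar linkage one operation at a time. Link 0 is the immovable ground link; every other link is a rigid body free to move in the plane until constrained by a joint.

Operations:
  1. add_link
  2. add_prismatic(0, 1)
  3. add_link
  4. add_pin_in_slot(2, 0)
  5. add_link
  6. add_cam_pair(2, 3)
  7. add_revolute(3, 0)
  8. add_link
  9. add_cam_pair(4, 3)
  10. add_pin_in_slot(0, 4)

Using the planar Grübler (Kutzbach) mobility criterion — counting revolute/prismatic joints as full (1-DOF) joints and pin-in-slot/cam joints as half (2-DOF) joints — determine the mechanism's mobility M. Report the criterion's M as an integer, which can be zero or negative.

M = 4

link 0 = ground. State L|J1|J2 = 1|0|0
+link1  2|0|0
P(0,1) f=1→J1  2|1|0
+link2  3|1|0
PS(2,0) f=2→J2  3|1|1
+link3  4|1|1
C(2,3) f=2→J2  4|1|2
R(3,0) f=1→J1  4|2|2
+link4  5|2|2
C(4,3) f=2→J2  5|2|3
PS(0,4) f=2→J2  5|2|4
M = 3(5−1)−2·2−4 = 12−4−4 = 4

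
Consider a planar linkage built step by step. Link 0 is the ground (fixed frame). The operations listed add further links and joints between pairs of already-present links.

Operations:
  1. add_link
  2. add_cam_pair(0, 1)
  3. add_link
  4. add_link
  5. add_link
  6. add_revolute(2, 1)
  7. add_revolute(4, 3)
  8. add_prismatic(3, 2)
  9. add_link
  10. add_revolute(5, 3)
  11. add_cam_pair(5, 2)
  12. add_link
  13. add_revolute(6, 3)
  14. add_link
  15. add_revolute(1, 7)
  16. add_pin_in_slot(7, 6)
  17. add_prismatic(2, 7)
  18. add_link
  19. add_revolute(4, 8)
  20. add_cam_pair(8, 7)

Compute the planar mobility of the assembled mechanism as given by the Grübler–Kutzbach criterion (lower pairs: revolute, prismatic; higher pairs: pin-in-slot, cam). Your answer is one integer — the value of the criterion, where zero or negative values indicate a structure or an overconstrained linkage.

[1;0;0] (link 0 is ground)
L+ [2;0;0]
C(0,1)∈J2 [2;0;1]
L+ [3;0;1]
L+ [4;0;1]
L+ [5;0;1]
R(2,1)∈J1 [5;1;1]
R(4,3)∈J1 [5;2;1]
P(3,2)∈J1 [5;3;1]
L+ [6;3;1]
R(5,3)∈J1 [6;4;1]
C(5,2)∈J2 [6;4;2]
L+ [7;4;2]
R(6,3)∈J1 [7;5;2]
L+ [8;5;2]
R(1,7)∈J1 [8;6;2]
PS(7,6)∈J2 [8;6;3]
P(2,7)∈J1 [8;7;3]
L+ [9;7;3]
R(4,8)∈J1 [9;8;3]
C(8,7)∈J2 [9;8;4]
mobility = 24 − 16 − 4 = 4

M = 4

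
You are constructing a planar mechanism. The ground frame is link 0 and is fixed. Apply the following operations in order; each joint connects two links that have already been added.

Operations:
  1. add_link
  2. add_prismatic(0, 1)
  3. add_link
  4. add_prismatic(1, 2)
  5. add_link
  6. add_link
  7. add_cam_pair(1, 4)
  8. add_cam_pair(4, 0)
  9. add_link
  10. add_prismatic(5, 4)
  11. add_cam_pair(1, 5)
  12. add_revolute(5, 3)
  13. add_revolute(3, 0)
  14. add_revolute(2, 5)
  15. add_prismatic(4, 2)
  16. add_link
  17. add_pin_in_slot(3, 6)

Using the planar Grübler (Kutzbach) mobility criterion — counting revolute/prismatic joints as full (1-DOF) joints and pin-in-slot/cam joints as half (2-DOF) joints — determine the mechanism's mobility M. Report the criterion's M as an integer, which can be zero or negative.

L=1 J1=0 J2=0
add link → L=2 J1=0 J2=0
P@0,1 dof=1 J1 → L=2 J1=1 J2=0
add link → L=3 J1=1 J2=0
P@1,2 dof=1 J1 → L=3 J1=2 J2=0
add link → L=4 J1=2 J2=0
add link → L=5 J1=2 J2=0
C@1,4 dof=2 J2 → L=5 J1=2 J2=1
C@4,0 dof=2 J2 → L=5 J1=2 J2=2
add link → L=6 J1=2 J2=2
P@5,4 dof=1 J1 → L=6 J1=3 J2=2
C@1,5 dof=2 J2 → L=6 J1=3 J2=3
R@5,3 dof=1 J1 → L=6 J1=4 J2=3
R@3,0 dof=1 J1 → L=6 J1=5 J2=3
R@2,5 dof=1 J1 → L=6 J1=6 J2=3
P@4,2 dof=1 J1 → L=6 J1=7 J2=3
add link → L=7 J1=7 J2=3
PS@3,6 dof=2 J2 → L=7 J1=7 J2=4
M=3(L−1)−2J1−J2=3·6−2·7−4=0

M = 0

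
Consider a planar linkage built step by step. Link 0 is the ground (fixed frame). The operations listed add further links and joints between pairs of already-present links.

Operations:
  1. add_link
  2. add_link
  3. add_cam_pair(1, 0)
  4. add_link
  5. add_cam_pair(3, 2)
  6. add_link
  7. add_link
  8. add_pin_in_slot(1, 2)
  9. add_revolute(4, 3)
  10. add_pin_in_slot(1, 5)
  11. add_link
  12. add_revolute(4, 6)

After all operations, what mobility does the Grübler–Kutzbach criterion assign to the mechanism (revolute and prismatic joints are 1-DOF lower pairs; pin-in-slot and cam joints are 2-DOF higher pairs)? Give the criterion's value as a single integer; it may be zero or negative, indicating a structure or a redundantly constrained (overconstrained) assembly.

M = 10

L=1 J1=0 J2=0
add link → L=2 J1=0 J2=0
add link → L=3 J1=0 J2=0
C@1,0 dof=2 J2 → L=3 J1=0 J2=1
add link → L=4 J1=0 J2=1
C@3,2 dof=2 J2 → L=4 J1=0 J2=2
add link → L=5 J1=0 J2=2
add link → L=6 J1=0 J2=2
PS@1,2 dof=2 J2 → L=6 J1=0 J2=3
R@4,3 dof=1 J1 → L=6 J1=1 J2=3
PS@1,5 dof=2 J2 → L=6 J1=1 J2=4
add link → L=7 J1=1 J2=4
R@4,6 dof=1 J1 → L=7 J1=2 J2=4
M=3(L−1)−2J1−J2=3·6−2·2−4=10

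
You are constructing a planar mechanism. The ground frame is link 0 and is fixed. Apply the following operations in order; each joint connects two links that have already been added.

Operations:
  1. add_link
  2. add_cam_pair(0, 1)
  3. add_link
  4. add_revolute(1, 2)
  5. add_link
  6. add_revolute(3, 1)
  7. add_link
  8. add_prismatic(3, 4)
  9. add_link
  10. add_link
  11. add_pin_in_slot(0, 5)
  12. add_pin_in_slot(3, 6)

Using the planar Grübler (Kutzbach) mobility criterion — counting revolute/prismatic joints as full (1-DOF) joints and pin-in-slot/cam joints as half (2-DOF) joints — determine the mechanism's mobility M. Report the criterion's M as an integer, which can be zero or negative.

(L,J1,J2)=(1,0,0); link0 fixed
link1: (2,0,0)
C 0-1 [J2]: (2,0,1)
link2: (3,0,1)
R 1-2 [J1]: (3,1,1)
link3: (4,1,1)
R 3-1 [J1]: (4,2,1)
link4: (5,2,1)
P 3-4 [J1]: (5,3,1)
link5: (6,3,1)
link6: (7,3,1)
PS 0-5 [J2]: (7,3,2)
PS 3-6 [J2]: (7,3,3)
Grübler: 3·6 − 2·3 − 3 = 9

M = 9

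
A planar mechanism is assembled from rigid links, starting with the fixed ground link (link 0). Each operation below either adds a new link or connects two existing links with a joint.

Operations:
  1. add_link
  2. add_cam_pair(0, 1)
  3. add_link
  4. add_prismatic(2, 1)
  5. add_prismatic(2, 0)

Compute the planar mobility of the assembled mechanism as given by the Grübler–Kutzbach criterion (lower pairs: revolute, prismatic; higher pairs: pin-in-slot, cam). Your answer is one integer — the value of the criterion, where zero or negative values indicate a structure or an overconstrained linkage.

M = 1

(L,J1,J2)=(1,0,0); link0 fixed
link1: (2,0,0)
C 0-1 [J2]: (2,0,1)
link2: (3,0,1)
P 2-1 [J1]: (3,1,1)
P 2-0 [J1]: (3,2,1)
Grübler: 3·2 − 2·2 − 1 = 1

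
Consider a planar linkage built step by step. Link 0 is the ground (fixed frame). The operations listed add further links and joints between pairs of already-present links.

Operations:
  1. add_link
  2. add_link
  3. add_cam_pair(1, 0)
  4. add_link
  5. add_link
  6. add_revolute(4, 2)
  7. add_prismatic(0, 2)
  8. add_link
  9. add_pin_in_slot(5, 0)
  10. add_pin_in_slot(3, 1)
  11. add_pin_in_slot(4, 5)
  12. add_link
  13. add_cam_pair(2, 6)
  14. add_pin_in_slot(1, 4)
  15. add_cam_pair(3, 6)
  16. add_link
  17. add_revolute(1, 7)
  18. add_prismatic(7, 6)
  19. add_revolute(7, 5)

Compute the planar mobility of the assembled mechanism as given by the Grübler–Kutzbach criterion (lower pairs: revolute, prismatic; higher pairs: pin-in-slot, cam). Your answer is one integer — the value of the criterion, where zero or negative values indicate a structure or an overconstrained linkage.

ground; <1,0,0>
#1 <2,0,0>
#2 <3,0,0>
C:1↔0 J2 <3,0,1>
#3 <4,0,1>
#4 <5,0,1>
R:4↔2 J1 <5,1,1>
P:0↔2 J1 <5,2,1>
#5 <6,2,1>
PS:5↔0 J2 <6,2,2>
PS:3↔1 J2 <6,2,3>
PS:4↔5 J2 <6,2,4>
#6 <7,2,4>
C:2↔6 J2 <7,2,5>
PS:1↔4 J2 <7,2,6>
C:3↔6 J2 <7,2,7>
#7 <8,2,7>
R:1↔7 J1 <8,3,7>
P:7↔6 J1 <8,4,7>
R:7↔5 J1 <8,5,7>
3×7 − 2×5 − 1×7 = 4

M = 4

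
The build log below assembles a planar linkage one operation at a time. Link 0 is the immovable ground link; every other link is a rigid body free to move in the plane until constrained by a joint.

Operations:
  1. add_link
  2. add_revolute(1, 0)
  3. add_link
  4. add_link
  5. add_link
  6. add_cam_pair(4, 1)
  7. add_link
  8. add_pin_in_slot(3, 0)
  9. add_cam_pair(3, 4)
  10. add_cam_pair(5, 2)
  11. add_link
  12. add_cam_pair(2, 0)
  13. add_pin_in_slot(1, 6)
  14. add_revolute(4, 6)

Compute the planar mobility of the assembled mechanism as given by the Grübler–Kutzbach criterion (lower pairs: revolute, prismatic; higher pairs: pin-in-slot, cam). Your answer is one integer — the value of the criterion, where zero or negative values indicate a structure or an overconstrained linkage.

M = 8

ground; <1,0,0>
#1 <2,0,0>
R:1↔0 J1 <2,1,0>
#2 <3,1,0>
#3 <4,1,0>
#4 <5,1,0>
C:4↔1 J2 <5,1,1>
#5 <6,1,1>
PS:3↔0 J2 <6,1,2>
C:3↔4 J2 <6,1,3>
C:5↔2 J2 <6,1,4>
#6 <7,1,4>
C:2↔0 J2 <7,1,5>
PS:1↔6 J2 <7,1,6>
R:4↔6 J1 <7,2,6>
3×6 − 2×2 − 1×6 = 8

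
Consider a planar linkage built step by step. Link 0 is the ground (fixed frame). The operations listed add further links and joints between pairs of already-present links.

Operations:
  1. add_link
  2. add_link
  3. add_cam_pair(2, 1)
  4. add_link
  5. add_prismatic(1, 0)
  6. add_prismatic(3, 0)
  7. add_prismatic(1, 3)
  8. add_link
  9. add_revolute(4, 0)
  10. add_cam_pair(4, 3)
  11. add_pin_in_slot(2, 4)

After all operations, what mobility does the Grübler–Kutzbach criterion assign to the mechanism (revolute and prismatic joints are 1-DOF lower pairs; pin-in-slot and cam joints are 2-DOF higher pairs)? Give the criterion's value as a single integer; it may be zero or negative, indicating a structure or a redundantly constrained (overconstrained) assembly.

L=1 J1=0 J2=0
add link → L=2 J1=0 J2=0
add link → L=3 J1=0 J2=0
C@2,1 dof=2 J2 → L=3 J1=0 J2=1
add link → L=4 J1=0 J2=1
P@1,0 dof=1 J1 → L=4 J1=1 J2=1
P@3,0 dof=1 J1 → L=4 J1=2 J2=1
P@1,3 dof=1 J1 → L=4 J1=3 J2=1
add link → L=5 J1=3 J2=1
R@4,0 dof=1 J1 → L=5 J1=4 J2=1
C@4,3 dof=2 J2 → L=5 J1=4 J2=2
PS@2,4 dof=2 J2 → L=5 J1=4 J2=3
M=3(L−1)−2J1−J2=3·4−2·4−3=1

M = 1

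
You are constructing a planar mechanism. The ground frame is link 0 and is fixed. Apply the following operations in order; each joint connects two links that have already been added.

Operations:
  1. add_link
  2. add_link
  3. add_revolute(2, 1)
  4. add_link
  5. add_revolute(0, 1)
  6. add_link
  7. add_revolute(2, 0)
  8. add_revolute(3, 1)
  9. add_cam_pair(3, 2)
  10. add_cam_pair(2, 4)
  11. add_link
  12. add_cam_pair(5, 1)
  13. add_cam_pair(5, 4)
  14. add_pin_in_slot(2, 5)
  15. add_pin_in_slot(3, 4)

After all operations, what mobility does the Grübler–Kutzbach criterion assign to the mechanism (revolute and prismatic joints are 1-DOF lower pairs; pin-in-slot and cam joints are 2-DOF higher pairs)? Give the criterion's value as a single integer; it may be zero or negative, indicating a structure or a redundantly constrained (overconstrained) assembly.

M = 1

ground; <1,0,0>
#1 <2,0,0>
#2 <3,0,0>
R:2↔1 J1 <3,1,0>
#3 <4,1,0>
R:0↔1 J1 <4,2,0>
#4 <5,2,0>
R:2↔0 J1 <5,3,0>
R:3↔1 J1 <5,4,0>
C:3↔2 J2 <5,4,1>
C:2↔4 J2 <5,4,2>
#5 <6,4,2>
C:5↔1 J2 <6,4,3>
C:5↔4 J2 <6,4,4>
PS:2↔5 J2 <6,4,5>
PS:3↔4 J2 <6,4,6>
3×5 − 2×4 − 1×6 = 1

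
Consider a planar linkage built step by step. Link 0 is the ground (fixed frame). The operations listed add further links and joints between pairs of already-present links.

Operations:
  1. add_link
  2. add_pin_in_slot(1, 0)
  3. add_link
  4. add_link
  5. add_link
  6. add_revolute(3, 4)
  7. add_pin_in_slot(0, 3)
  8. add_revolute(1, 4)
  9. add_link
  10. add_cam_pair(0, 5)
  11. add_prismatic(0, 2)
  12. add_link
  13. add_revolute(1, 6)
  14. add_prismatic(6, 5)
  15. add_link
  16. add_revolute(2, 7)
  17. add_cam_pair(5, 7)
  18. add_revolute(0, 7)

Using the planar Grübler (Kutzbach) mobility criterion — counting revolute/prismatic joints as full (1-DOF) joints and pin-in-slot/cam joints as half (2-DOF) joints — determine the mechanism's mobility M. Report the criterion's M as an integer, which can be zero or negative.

[1;0;0] (link 0 is ground)
L+ [2;0;0]
PS(1,0)∈J2 [2;0;1]
L+ [3;0;1]
L+ [4;0;1]
L+ [5;0;1]
R(3,4)∈J1 [5;1;1]
PS(0,3)∈J2 [5;1;2]
R(1,4)∈J1 [5;2;2]
L+ [6;2;2]
C(0,5)∈J2 [6;2;3]
P(0,2)∈J1 [6;3;3]
L+ [7;3;3]
R(1,6)∈J1 [7;4;3]
P(6,5)∈J1 [7;5;3]
L+ [8;5;3]
R(2,7)∈J1 [8;6;3]
C(5,7)∈J2 [8;6;4]
R(0,7)∈J1 [8;7;4]
mobility = 21 − 14 − 4 = 3

M = 3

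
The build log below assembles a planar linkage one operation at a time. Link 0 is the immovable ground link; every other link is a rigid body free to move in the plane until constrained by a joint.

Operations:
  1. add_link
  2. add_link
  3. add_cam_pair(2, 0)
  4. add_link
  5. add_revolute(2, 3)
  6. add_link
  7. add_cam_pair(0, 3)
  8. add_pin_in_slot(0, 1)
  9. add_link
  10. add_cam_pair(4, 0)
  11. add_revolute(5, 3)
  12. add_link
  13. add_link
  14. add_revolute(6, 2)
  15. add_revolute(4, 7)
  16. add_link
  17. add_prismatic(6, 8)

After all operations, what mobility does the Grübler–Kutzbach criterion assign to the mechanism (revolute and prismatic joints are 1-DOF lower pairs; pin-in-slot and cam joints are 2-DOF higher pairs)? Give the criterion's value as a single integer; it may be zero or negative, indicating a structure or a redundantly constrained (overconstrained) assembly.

M = 10

L=1 J1=0 J2=0
add link → L=2 J1=0 J2=0
add link → L=3 J1=0 J2=0
C@2,0 dof=2 J2 → L=3 J1=0 J2=1
add link → L=4 J1=0 J2=1
R@2,3 dof=1 J1 → L=4 J1=1 J2=1
add link → L=5 J1=1 J2=1
C@0,3 dof=2 J2 → L=5 J1=1 J2=2
PS@0,1 dof=2 J2 → L=5 J1=1 J2=3
add link → L=6 J1=1 J2=3
C@4,0 dof=2 J2 → L=6 J1=1 J2=4
R@5,3 dof=1 J1 → L=6 J1=2 J2=4
add link → L=7 J1=2 J2=4
add link → L=8 J1=2 J2=4
R@6,2 dof=1 J1 → L=8 J1=3 J2=4
R@4,7 dof=1 J1 → L=8 J1=4 J2=4
add link → L=9 J1=4 J2=4
P@6,8 dof=1 J1 → L=9 J1=5 J2=4
M=3(L−1)−2J1−J2=3·8−2·5−4=10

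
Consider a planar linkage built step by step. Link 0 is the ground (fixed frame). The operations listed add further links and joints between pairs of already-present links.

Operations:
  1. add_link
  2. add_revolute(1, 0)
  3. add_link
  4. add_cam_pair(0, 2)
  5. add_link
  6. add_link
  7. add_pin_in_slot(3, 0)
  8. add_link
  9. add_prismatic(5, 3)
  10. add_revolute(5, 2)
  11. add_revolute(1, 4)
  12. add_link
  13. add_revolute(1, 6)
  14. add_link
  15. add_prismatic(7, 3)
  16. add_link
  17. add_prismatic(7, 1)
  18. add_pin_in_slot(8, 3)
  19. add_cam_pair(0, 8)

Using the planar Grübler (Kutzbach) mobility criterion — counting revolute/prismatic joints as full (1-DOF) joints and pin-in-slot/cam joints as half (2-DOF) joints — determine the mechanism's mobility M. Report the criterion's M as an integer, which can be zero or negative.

[1;0;0] (link 0 is ground)
L+ [2;0;0]
R(1,0)∈J1 [2;1;0]
L+ [3;1;0]
C(0,2)∈J2 [3;1;1]
L+ [4;1;1]
L+ [5;1;1]
PS(3,0)∈J2 [5;1;2]
L+ [6;1;2]
P(5,3)∈J1 [6;2;2]
R(5,2)∈J1 [6;3;2]
R(1,4)∈J1 [6;4;2]
L+ [7;4;2]
R(1,6)∈J1 [7;5;2]
L+ [8;5;2]
P(7,3)∈J1 [8;6;2]
L+ [9;6;2]
P(7,1)∈J1 [9;7;2]
PS(8,3)∈J2 [9;7;3]
C(0,8)∈J2 [9;7;4]
mobility = 24 − 14 − 4 = 6

M = 6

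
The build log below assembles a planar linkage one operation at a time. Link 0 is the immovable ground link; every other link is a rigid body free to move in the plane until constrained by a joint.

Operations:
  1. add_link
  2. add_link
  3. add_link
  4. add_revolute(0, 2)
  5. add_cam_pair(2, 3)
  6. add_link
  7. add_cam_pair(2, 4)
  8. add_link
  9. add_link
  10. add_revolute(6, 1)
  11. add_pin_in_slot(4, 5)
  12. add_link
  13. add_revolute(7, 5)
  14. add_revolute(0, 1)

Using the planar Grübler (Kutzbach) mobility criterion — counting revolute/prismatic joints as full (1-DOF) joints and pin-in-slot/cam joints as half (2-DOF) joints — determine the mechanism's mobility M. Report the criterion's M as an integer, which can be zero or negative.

M = 10

(L,J1,J2)=(1,0,0); link0 fixed
link1: (2,0,0)
link2: (3,0,0)
link3: (4,0,0)
R 0-2 [J1]: (4,1,0)
C 2-3 [J2]: (4,1,1)
link4: (5,1,1)
C 2-4 [J2]: (5,1,2)
link5: (6,1,2)
link6: (7,1,2)
R 6-1 [J1]: (7,2,2)
PS 4-5 [J2]: (7,2,3)
link7: (8,2,3)
R 7-5 [J1]: (8,3,3)
R 0-1 [J1]: (8,4,3)
Grübler: 3·7 − 2·4 − 3 = 10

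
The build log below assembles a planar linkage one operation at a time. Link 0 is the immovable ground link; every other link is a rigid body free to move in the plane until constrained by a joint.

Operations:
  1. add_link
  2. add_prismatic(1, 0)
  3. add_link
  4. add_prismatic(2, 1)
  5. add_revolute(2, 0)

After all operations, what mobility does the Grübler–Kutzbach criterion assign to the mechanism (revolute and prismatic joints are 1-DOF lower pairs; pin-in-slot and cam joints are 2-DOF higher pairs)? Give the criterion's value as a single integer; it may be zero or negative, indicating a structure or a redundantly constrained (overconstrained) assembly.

ground; <1,0,0>
#1 <2,0,0>
P:1↔0 J1 <2,1,0>
#2 <3,1,0>
P:2↔1 J1 <3,2,0>
R:2↔0 J1 <3,3,0>
3×2 − 2×3 − 1×0 = 0

M = 0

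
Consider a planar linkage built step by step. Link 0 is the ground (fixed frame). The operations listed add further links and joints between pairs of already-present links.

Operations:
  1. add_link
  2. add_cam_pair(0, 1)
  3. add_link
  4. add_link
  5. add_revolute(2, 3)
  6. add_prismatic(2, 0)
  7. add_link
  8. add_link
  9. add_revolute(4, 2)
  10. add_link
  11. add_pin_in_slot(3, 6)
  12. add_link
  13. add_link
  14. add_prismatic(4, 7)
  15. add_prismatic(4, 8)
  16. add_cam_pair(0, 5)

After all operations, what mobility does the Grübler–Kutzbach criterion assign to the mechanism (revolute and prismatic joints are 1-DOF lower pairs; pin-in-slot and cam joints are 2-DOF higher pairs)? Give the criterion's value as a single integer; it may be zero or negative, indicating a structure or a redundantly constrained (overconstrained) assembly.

(L,J1,J2)=(1,0,0); link0 fixed
link1: (2,0,0)
C 0-1 [J2]: (2,0,1)
link2: (3,0,1)
link3: (4,0,1)
R 2-3 [J1]: (4,1,1)
P 2-0 [J1]: (4,2,1)
link4: (5,2,1)
link5: (6,2,1)
R 4-2 [J1]: (6,3,1)
link6: (7,3,1)
PS 3-6 [J2]: (7,3,2)
link7: (8,3,2)
link8: (9,3,2)
P 4-7 [J1]: (9,4,2)
P 4-8 [J1]: (9,5,2)
C 0-5 [J2]: (9,5,3)
Grübler: 3·8 − 2·5 − 3 = 11

M = 11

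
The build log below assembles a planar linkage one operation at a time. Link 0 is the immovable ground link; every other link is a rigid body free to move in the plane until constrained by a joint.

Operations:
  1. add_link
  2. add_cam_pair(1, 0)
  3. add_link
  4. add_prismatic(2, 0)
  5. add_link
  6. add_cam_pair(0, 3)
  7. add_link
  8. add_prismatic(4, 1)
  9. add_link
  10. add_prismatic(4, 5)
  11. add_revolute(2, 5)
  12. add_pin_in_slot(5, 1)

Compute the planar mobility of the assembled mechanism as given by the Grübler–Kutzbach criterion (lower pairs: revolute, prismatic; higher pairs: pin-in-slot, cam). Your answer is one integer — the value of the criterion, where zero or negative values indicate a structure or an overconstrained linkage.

M = 4

ground; <1,0,0>
#1 <2,0,0>
C:1↔0 J2 <2,0,1>
#2 <3,0,1>
P:2↔0 J1 <3,1,1>
#3 <4,1,1>
C:0↔3 J2 <4,1,2>
#4 <5,1,2>
P:4↔1 J1 <5,2,2>
#5 <6,2,2>
P:4↔5 J1 <6,3,2>
R:2↔5 J1 <6,4,2>
PS:5↔1 J2 <6,4,3>
3×5 − 2×4 − 1×3 = 4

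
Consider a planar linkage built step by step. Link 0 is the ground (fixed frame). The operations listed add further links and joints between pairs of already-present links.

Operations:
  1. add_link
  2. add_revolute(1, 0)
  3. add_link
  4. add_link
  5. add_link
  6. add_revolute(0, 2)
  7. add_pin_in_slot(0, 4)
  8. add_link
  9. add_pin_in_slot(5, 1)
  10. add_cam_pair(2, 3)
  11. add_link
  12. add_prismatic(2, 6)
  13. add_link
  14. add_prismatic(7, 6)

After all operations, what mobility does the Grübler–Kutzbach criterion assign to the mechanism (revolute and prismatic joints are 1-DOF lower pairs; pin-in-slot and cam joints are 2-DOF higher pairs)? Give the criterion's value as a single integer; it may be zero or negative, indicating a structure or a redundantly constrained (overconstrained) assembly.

M = 10

ground; <1,0,0>
#1 <2,0,0>
R:1↔0 J1 <2,1,0>
#2 <3,1,0>
#3 <4,1,0>
#4 <5,1,0>
R:0↔2 J1 <5,2,0>
PS:0↔4 J2 <5,2,1>
#5 <6,2,1>
PS:5↔1 J2 <6,2,2>
C:2↔3 J2 <6,2,3>
#6 <7,2,3>
P:2↔6 J1 <7,3,3>
#7 <8,3,3>
P:7↔6 J1 <8,4,3>
3×7 − 2×4 − 1×3 = 10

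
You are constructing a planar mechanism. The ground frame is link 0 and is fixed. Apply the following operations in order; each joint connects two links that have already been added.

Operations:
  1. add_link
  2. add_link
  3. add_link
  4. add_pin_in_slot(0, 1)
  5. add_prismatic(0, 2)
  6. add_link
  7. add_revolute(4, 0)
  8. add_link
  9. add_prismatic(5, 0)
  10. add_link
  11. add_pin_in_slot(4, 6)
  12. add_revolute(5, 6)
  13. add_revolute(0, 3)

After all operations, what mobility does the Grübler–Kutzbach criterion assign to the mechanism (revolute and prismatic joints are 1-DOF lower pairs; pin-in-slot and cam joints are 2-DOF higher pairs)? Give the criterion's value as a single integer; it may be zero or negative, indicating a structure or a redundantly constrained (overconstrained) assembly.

ground; <1,0,0>
#1 <2,0,0>
#2 <3,0,0>
#3 <4,0,0>
PS:0↔1 J2 <4,0,1>
P:0↔2 J1 <4,1,1>
#4 <5,1,1>
R:4↔0 J1 <5,2,1>
#5 <6,2,1>
P:5↔0 J1 <6,3,1>
#6 <7,3,1>
PS:4↔6 J2 <7,3,2>
R:5↔6 J1 <7,4,2>
R:0↔3 J1 <7,5,2>
3×6 − 2×5 − 1×2 = 6

M = 6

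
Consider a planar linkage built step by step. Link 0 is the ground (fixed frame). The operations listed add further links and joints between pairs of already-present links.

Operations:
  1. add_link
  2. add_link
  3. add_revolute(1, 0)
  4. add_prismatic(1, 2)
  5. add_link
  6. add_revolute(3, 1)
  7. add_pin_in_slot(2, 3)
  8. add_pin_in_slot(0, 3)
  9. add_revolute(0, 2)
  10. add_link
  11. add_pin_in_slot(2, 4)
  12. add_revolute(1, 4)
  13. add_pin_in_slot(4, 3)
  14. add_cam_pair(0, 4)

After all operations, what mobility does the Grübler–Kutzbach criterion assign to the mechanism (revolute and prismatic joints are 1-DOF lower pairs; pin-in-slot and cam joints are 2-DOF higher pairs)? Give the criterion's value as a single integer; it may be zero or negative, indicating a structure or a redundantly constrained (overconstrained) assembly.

link 0 = ground. State L|J1|J2 = 1|0|0
+link1  2|0|0
+link2  3|0|0
R(1,0) f=1→J1  3|1|0
P(1,2) f=1→J1  3|2|0
+link3  4|2|0
R(3,1) f=1→J1  4|3|0
PS(2,3) f=2→J2  4|3|1
PS(0,3) f=2→J2  4|3|2
R(0,2) f=1→J1  4|4|2
+link4  5|4|2
PS(2,4) f=2→J2  5|4|3
R(1,4) f=1→J1  5|5|3
PS(4,3) f=2→J2  5|5|4
C(0,4) f=2→J2  5|5|5
M = 3(5−1)−2·5−5 = 12−10−5 = -3

M = -3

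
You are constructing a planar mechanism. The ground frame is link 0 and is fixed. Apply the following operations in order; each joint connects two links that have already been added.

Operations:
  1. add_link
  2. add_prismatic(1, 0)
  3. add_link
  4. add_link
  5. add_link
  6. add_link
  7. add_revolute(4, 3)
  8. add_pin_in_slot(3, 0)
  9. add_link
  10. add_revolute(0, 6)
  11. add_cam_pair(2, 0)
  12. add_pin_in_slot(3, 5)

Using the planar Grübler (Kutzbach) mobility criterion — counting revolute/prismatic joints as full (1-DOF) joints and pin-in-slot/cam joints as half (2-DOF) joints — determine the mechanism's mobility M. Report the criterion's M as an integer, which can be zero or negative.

M = 9

link 0 = ground. State L|J1|J2 = 1|0|0
+link1  2|0|0
P(1,0) f=1→J1  2|1|0
+link2  3|1|0
+link3  4|1|0
+link4  5|1|0
+link5  6|1|0
R(4,3) f=1→J1  6|2|0
PS(3,0) f=2→J2  6|2|1
+link6  7|2|1
R(0,6) f=1→J1  7|3|1
C(2,0) f=2→J2  7|3|2
PS(3,5) f=2→J2  7|3|3
M = 3(7−1)−2·3−3 = 18−6−3 = 9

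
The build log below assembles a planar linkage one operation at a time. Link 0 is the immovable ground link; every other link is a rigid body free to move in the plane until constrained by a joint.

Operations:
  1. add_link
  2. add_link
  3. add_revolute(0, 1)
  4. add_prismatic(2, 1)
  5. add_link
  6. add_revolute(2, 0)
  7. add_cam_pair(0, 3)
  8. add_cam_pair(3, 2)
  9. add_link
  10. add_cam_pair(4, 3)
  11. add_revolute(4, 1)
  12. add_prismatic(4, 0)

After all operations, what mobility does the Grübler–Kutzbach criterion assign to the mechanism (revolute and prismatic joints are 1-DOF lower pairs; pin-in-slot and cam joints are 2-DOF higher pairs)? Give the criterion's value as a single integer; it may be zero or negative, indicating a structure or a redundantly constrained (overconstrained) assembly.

[1;0;0] (link 0 is ground)
L+ [2;0;0]
L+ [3;0;0]
R(0,1)∈J1 [3;1;0]
P(2,1)∈J1 [3;2;0]
L+ [4;2;0]
R(2,0)∈J1 [4;3;0]
C(0,3)∈J2 [4;3;1]
C(3,2)∈J2 [4;3;2]
L+ [5;3;2]
C(4,3)∈J2 [5;3;3]
R(4,1)∈J1 [5;4;3]
P(4,0)∈J1 [5;5;3]
mobility = 12 − 10 − 3 = -1

M = -1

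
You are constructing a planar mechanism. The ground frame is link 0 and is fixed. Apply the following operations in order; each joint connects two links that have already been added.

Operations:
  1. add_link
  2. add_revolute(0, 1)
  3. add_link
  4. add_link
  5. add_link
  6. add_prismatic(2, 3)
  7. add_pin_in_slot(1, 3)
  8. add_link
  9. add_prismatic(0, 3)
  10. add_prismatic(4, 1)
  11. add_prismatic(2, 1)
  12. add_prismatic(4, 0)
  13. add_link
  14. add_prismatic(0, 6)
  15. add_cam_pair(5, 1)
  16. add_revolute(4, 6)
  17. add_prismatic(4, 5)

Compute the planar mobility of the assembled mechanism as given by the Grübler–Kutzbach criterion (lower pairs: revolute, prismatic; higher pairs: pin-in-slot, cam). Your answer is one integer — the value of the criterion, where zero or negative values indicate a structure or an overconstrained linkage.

L=1 J1=0 J2=0
add link → L=2 J1=0 J2=0
R@0,1 dof=1 J1 → L=2 J1=1 J2=0
add link → L=3 J1=1 J2=0
add link → L=4 J1=1 J2=0
add link → L=5 J1=1 J2=0
P@2,3 dof=1 J1 → L=5 J1=2 J2=0
PS@1,3 dof=2 J2 → L=5 J1=2 J2=1
add link → L=6 J1=2 J2=1
P@0,3 dof=1 J1 → L=6 J1=3 J2=1
P@4,1 dof=1 J1 → L=6 J1=4 J2=1
P@2,1 dof=1 J1 → L=6 J1=5 J2=1
P@4,0 dof=1 J1 → L=6 J1=6 J2=1
add link → L=7 J1=6 J2=1
P@0,6 dof=1 J1 → L=7 J1=7 J2=1
C@5,1 dof=2 J2 → L=7 J1=7 J2=2
R@4,6 dof=1 J1 → L=7 J1=8 J2=2
P@4,5 dof=1 J1 → L=7 J1=9 J2=2
M=3(L−1)−2J1−J2=3·6−2·9−2=-2

M = -2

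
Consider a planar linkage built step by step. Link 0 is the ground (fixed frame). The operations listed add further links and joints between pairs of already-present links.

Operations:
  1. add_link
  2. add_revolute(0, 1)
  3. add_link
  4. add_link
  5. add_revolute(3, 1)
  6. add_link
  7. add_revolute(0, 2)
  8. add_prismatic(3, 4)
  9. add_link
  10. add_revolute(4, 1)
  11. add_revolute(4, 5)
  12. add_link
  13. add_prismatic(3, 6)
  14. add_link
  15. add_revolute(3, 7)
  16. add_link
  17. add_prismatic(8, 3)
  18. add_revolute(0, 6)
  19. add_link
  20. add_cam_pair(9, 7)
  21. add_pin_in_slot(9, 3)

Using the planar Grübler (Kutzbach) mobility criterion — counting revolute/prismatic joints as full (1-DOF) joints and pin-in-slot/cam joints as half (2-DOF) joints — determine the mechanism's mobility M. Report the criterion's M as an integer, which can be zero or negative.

L=1 J1=0 J2=0
add link → L=2 J1=0 J2=0
R@0,1 dof=1 J1 → L=2 J1=1 J2=0
add link → L=3 J1=1 J2=0
add link → L=4 J1=1 J2=0
R@3,1 dof=1 J1 → L=4 J1=2 J2=0
add link → L=5 J1=2 J2=0
R@0,2 dof=1 J1 → L=5 J1=3 J2=0
P@3,4 dof=1 J1 → L=5 J1=4 J2=0
add link → L=6 J1=4 J2=0
R@4,1 dof=1 J1 → L=6 J1=5 J2=0
R@4,5 dof=1 J1 → L=6 J1=6 J2=0
add link → L=7 J1=6 J2=0
P@3,6 dof=1 J1 → L=7 J1=7 J2=0
add link → L=8 J1=7 J2=0
R@3,7 dof=1 J1 → L=8 J1=8 J2=0
add link → L=9 J1=8 J2=0
P@8,3 dof=1 J1 → L=9 J1=9 J2=0
R@0,6 dof=1 J1 → L=9 J1=10 J2=0
add link → L=10 J1=10 J2=0
C@9,7 dof=2 J2 → L=10 J1=10 J2=1
PS@9,3 dof=2 J2 → L=10 J1=10 J2=2
M=3(L−1)−2J1−J2=3·9−2·10−2=5

M = 5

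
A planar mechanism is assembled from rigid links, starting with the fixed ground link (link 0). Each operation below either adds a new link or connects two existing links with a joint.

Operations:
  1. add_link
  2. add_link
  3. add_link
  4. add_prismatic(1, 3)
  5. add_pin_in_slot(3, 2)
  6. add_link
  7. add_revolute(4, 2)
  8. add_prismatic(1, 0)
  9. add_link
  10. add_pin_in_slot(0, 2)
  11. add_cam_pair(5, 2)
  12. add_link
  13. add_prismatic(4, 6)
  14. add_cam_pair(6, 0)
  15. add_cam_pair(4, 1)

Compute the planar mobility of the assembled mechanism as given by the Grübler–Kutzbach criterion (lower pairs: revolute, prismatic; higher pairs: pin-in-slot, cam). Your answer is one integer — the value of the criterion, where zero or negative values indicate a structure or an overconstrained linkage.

L=1 J1=0 J2=0
add link → L=2 J1=0 J2=0
add link → L=3 J1=0 J2=0
add link → L=4 J1=0 J2=0
P@1,3 dof=1 J1 → L=4 J1=1 J2=0
PS@3,2 dof=2 J2 → L=4 J1=1 J2=1
add link → L=5 J1=1 J2=1
R@4,2 dof=1 J1 → L=5 J1=2 J2=1
P@1,0 dof=1 J1 → L=5 J1=3 J2=1
add link → L=6 J1=3 J2=1
PS@0,2 dof=2 J2 → L=6 J1=3 J2=2
C@5,2 dof=2 J2 → L=6 J1=3 J2=3
add link → L=7 J1=3 J2=3
P@4,6 dof=1 J1 → L=7 J1=4 J2=3
C@6,0 dof=2 J2 → L=7 J1=4 J2=4
C@4,1 dof=2 J2 → L=7 J1=4 J2=5
M=3(L−1)−2J1−J2=3·6−2·4−5=5

M = 5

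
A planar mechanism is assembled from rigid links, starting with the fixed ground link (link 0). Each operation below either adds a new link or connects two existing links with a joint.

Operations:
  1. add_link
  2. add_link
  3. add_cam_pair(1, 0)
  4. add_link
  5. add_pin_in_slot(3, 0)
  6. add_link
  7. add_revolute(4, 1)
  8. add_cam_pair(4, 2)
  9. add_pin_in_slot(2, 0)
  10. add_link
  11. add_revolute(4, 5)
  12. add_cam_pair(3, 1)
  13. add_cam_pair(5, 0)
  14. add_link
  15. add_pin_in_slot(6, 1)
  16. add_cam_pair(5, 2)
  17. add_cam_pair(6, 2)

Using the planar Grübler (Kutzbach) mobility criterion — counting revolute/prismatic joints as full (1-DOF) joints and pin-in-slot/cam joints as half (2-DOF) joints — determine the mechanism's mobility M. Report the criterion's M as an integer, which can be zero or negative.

M = 5

link 0 = ground. State L|J1|J2 = 1|0|0
+link1  2|0|0
+link2  3|0|0
C(1,0) f=2→J2  3|0|1
+link3  4|0|1
PS(3,0) f=2→J2  4|0|2
+link4  5|0|2
R(4,1) f=1→J1  5|1|2
C(4,2) f=2→J2  5|1|3
PS(2,0) f=2→J2  5|1|4
+link5  6|1|4
R(4,5) f=1→J1  6|2|4
C(3,1) f=2→J2  6|2|5
C(5,0) f=2→J2  6|2|6
+link6  7|2|6
PS(6,1) f=2→J2  7|2|7
C(5,2) f=2→J2  7|2|8
C(6,2) f=2→J2  7|2|9
M = 3(7−1)−2·2−9 = 18−4−9 = 5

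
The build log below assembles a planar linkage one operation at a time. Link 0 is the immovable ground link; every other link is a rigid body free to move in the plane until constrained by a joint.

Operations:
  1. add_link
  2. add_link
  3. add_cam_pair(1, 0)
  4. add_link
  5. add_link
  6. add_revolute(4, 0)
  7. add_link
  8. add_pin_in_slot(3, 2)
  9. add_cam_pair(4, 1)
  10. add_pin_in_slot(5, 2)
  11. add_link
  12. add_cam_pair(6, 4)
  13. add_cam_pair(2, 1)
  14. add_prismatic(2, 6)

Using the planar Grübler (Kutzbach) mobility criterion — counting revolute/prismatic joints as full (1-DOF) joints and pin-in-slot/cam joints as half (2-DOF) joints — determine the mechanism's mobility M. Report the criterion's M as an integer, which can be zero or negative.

[1;0;0] (link 0 is ground)
L+ [2;0;0]
L+ [3;0;0]
C(1,0)∈J2 [3;0;1]
L+ [4;0;1]
L+ [5;0;1]
R(4,0)∈J1 [5;1;1]
L+ [6;1;1]
PS(3,2)∈J2 [6;1;2]
C(4,1)∈J2 [6;1;3]
PS(5,2)∈J2 [6;1;4]
L+ [7;1;4]
C(6,4)∈J2 [7;1;5]
C(2,1)∈J2 [7;1;6]
P(2,6)∈J1 [7;2;6]
mobility = 18 − 4 − 6 = 8

M = 8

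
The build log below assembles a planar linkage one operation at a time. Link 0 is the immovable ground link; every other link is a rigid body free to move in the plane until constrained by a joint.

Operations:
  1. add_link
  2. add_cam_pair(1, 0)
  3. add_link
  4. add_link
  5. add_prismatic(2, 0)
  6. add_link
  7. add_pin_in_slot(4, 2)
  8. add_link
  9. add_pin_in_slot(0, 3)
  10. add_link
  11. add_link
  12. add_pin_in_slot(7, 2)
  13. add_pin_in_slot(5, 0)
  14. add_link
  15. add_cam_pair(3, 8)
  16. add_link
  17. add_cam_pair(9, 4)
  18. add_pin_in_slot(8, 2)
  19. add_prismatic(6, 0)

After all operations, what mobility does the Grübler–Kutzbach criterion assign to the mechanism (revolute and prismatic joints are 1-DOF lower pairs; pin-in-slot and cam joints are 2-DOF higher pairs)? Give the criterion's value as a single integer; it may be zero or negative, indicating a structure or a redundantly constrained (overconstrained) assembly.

M = 15

link 0 = ground. State L|J1|J2 = 1|0|0
+link1  2|0|0
C(1,0) f=2→J2  2|0|1
+link2  3|0|1
+link3  4|0|1
P(2,0) f=1→J1  4|1|1
+link4  5|1|1
PS(4,2) f=2→J2  5|1|2
+link5  6|1|2
PS(0,3) f=2→J2  6|1|3
+link6  7|1|3
+link7  8|1|3
PS(7,2) f=2→J2  8|1|4
PS(5,0) f=2→J2  8|1|5
+link8  9|1|5
C(3,8) f=2→J2  9|1|6
+link9  10|1|6
C(9,4) f=2→J2  10|1|7
PS(8,2) f=2→J2  10|1|8
P(6,0) f=1→J1  10|2|8
M = 3(10−1)−2·2−8 = 27−4−8 = 15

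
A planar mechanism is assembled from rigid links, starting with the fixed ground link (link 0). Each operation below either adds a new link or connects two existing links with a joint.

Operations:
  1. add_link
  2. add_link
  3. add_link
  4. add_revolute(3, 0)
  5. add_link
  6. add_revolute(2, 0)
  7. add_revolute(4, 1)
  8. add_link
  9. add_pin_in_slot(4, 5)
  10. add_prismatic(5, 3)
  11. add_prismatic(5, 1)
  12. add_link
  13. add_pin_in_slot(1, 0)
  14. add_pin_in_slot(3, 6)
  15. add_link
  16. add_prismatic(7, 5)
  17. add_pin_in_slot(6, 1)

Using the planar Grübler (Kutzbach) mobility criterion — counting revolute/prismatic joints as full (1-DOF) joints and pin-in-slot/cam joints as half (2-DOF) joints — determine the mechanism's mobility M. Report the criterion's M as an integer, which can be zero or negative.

ground; <1,0,0>
#1 <2,0,0>
#2 <3,0,0>
#3 <4,0,0>
R:3↔0 J1 <4,1,0>
#4 <5,1,0>
R:2↔0 J1 <5,2,0>
R:4↔1 J1 <5,3,0>
#5 <6,3,0>
PS:4↔5 J2 <6,3,1>
P:5↔3 J1 <6,4,1>
P:5↔1 J1 <6,5,1>
#6 <7,5,1>
PS:1↔0 J2 <7,5,2>
PS:3↔6 J2 <7,5,3>
#7 <8,5,3>
P:7↔5 J1 <8,6,3>
PS:6↔1 J2 <8,6,4>
3×7 − 2×6 − 1×4 = 5

M = 5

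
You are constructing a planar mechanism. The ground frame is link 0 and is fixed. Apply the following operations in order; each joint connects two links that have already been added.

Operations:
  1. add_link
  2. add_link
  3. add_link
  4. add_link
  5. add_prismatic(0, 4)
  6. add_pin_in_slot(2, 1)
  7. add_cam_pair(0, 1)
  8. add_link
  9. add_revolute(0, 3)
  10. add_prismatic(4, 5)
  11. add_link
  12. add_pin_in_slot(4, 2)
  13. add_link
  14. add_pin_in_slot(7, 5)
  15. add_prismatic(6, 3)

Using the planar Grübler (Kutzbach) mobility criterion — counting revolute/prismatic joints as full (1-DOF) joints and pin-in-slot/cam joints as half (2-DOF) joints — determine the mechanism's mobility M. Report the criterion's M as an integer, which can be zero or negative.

M = 9

L=1 J1=0 J2=0
add link → L=2 J1=0 J2=0
add link → L=3 J1=0 J2=0
add link → L=4 J1=0 J2=0
add link → L=5 J1=0 J2=0
P@0,4 dof=1 J1 → L=5 J1=1 J2=0
PS@2,1 dof=2 J2 → L=5 J1=1 J2=1
C@0,1 dof=2 J2 → L=5 J1=1 J2=2
add link → L=6 J1=1 J2=2
R@0,3 dof=1 J1 → L=6 J1=2 J2=2
P@4,5 dof=1 J1 → L=6 J1=3 J2=2
add link → L=7 J1=3 J2=2
PS@4,2 dof=2 J2 → L=7 J1=3 J2=3
add link → L=8 J1=3 J2=3
PS@7,5 dof=2 J2 → L=8 J1=3 J2=4
P@6,3 dof=1 J1 → L=8 J1=4 J2=4
M=3(L−1)−2J1−J2=3·7−2·4−4=9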